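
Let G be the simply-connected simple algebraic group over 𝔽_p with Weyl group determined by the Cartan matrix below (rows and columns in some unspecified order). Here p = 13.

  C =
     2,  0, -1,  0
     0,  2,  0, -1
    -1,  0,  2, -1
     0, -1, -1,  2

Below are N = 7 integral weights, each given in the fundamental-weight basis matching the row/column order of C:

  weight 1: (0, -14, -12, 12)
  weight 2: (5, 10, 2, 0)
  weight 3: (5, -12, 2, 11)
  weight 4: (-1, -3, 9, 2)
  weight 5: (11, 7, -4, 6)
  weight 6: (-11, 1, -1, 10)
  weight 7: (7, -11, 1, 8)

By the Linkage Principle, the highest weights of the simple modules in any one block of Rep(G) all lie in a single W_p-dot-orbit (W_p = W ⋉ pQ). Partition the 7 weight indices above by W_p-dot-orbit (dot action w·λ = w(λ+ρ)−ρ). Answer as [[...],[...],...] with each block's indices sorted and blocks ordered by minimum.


Type A_4, rank 4, |W|=120; reorder rows/cols to standard.

Each λ_j+ρ reduced to Ā_13; 4-tuples below use C's row order:

  [1] (0, 2, 10, 1) · [2] (2, 3, 1, 1) · [3] (2, 3, 1, 1) · [4] (0, 2, 10, 1) · [5] (2, 3, 1, 1) · [6] (0, 2, 10, 1) · [7] (2, 3, 1, 1)

2 distinct reps among the 7 weights ⇒ 2 W_13-linkage classes:

[[1, 4, 6], [2, 3, 5, 7]]


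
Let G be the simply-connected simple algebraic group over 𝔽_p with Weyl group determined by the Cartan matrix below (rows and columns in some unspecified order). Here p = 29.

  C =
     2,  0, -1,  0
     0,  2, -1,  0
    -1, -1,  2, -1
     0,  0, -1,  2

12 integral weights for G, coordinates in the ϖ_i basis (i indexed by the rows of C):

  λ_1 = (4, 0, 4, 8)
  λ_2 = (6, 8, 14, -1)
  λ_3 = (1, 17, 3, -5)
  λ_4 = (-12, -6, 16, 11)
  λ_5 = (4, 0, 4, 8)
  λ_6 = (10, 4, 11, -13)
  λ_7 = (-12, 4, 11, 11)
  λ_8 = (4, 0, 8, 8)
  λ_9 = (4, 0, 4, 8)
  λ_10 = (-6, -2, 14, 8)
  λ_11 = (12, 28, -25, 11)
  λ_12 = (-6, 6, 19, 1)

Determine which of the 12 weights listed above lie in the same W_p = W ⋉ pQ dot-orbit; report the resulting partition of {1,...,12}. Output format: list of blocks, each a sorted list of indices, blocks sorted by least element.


Cartan matrix: type D_4 (|W|=192); un-permuting the 4 rows.

Alcove-folded reps (p=29, 12 weights, presented ϖ-order):

  [1] (5, 1, 5, 9);  [2] (5, 7, 0, 2);  [3] (2, 18, 0, 4);  [4] (11, 5, 0, 12);  [5] (5, 1, 5, 9);  [6] (11, 5, 0, 12);  [7] (11, 5, 0, 12);  [8] (5, 1, 5, 9);  [9] (5, 1, 5, 9);  [10] (5, 1, 5, 9);  [11] (11, 5, 0, 12);  [12] (5, 7, 0, 2)

The 12 indices split into 4 linkage classes (same alcove rep ⇔ same W_29-dot-orbit):

[[1, 5, 8, 9, 10], [2, 12], [3], [4, 6, 7, 11]]


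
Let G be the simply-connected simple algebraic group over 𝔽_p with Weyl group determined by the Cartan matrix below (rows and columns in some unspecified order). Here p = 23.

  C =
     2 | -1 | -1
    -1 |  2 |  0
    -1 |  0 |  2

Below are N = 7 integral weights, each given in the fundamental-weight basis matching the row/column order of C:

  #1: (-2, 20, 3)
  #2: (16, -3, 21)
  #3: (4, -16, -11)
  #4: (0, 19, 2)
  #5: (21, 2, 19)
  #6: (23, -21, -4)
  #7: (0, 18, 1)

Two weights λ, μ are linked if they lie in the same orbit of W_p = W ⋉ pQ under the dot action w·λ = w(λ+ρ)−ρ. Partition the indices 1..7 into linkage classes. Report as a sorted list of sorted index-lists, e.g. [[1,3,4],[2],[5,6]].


A_3 Cartan matrix, 3 simple roots permuted; ρ=(1,1,1).

Each λ_j+ρ reduced to Ā_23; 3-tuples below use C's row order:

    [1] (1, 19, 2)
    [2] (1, 14, 6)
    [3] (5, 5, 10)
    [4] (1, 19, 2)
    [5] (1, 19, 2)
    [6] (1, 19, 2)
    [7] (1, 19, 2)

Partition of {1..7} into 3 W_23-dot-orbits:

[[1, 4, 5, 6, 7], [2], [3]]


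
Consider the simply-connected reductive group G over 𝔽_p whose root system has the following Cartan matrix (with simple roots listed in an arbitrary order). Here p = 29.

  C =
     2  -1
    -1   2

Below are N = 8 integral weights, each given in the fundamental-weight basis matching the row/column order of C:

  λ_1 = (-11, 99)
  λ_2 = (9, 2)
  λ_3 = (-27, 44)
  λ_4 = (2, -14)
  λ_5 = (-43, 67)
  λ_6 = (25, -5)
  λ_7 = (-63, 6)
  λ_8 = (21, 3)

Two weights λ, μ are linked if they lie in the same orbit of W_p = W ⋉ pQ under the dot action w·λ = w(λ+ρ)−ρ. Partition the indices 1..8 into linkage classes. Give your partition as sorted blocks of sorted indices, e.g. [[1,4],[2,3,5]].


A_2 Cartan matrix, 2 simple roots permuted; ρ=(1,1).

Folding the 8 weights λ_j+ρ into Ā_29 (reps in the given 2-coord order):

  λ_1+ρ ↦ (10, 3)
  λ_2+ρ ↦ (10, 3)
  λ_3+ρ ↦ (10, 3)
  λ_4+ρ ↦ (10, 3)
  λ_5+ρ ↦ (10, 3)
  λ_6+ρ ↦ (22, 4)
  λ_7+ρ ↦ (22, 4)
  λ_8+ρ ↦ (22, 4)

The 8 indices split into 2 linkage classes (same alcove rep ⇔ same W_29-dot-orbit):

[[1, 2, 3, 4, 5], [6, 7, 8]]


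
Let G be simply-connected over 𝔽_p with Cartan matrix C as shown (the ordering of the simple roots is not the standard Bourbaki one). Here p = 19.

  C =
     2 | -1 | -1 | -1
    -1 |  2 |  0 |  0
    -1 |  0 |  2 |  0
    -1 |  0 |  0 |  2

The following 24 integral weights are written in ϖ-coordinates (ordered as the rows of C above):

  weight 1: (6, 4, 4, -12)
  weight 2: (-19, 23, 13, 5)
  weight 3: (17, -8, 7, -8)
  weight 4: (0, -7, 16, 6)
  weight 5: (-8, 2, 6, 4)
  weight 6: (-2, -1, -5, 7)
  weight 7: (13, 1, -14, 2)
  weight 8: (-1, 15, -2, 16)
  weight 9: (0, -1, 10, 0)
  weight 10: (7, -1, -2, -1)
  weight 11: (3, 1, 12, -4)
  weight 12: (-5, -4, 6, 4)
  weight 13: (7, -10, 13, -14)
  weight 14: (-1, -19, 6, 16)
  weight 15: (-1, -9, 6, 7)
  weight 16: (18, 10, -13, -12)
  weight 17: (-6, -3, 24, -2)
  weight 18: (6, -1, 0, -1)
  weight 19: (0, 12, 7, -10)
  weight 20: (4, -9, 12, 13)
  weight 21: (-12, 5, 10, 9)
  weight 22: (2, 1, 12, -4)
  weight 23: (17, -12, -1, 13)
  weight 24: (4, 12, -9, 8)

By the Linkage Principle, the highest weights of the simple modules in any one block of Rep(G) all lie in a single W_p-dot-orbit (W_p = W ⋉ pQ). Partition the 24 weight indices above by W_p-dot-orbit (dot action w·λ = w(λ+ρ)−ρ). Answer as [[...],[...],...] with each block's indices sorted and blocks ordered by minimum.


Cartan matrix: type D_4 (|W|=192); un-permuting the 4 rows.

Folding the 24 weights λ_j+ρ into Ā_19 (reps in the given 4-coord order):

  λ_1 → (4, 1, 1, 7)
  λ_2 → (4, 1, 1, 7)
  λ_3 → (7, 0, 1, 0)
  λ_4 → (1, 0, 11, 1)
  λ_5 → (1, 4, 0, 2)
  λ_6 → (1, 4, 0, 2)
  λ_7 → (0, 2, 13, 3)
  λ_8 → (0, 2, 13, 3)
  λ_9 → (1, 0, 11, 1)
  λ_10 → (7, 0, 1, 0)
  λ_11 → (0, 2, 13, 3)
  λ_12 → (1, 4, 0, 2)
  λ_13 → (5, 5, 0, 1)
  λ_14 → (1, 0, 11, 1)
  λ_15 → (7, 0, 1, 0)
  λ_16 → (7, 0, 1, 0)
  λ_17 → (1, 0, 11, 1)
  λ_18 → (7, 0, 1, 0)
  λ_19 → (5, 5, 0, 1)
  λ_20 → (5, 5, 0, 1)
  λ_21 → (5, 5, 0, 1)
  λ_22 → (0, 2, 13, 3)
  λ_23 → (1, 0, 11, 1)
  λ_24 → (5, 5, 0, 1)

Linkage partition of the 24 weights (6 classes, p=19):

[[1, 2], [3, 10, 15, 16, 18], [4, 9, 14, 17, 23], [5, 6, 12], [7, 8, 11, 22], [13, 19, 20, 21, 24]]


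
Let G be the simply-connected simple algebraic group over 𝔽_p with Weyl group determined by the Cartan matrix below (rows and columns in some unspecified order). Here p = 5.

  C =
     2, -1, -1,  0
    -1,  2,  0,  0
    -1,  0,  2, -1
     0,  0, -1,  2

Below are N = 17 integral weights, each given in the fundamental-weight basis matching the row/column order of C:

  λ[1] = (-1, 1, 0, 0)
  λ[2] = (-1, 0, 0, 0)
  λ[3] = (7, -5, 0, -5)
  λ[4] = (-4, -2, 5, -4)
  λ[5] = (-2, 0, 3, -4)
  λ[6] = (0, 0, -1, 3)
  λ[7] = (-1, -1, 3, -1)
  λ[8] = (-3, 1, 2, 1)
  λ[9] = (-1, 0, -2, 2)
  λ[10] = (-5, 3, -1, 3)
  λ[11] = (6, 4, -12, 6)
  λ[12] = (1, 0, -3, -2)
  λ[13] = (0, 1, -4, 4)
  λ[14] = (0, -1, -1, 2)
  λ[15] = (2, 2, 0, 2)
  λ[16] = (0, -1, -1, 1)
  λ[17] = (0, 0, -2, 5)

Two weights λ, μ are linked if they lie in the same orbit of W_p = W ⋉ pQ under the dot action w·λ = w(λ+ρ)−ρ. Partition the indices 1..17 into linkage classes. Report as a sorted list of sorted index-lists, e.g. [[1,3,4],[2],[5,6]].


Dynkin diagram of C (from the 6 off-diagonal −1 entries): A_4.

λ_j+ρ reflected into Ā_5 (⟨·,θ^∨⟩≤5); 4-tuples as given:

    λ_1 → (0, 2, 1, 1)
    λ_2 → (0, 1, 1, 1)
    λ_3 → (1, 0, 0, 3)
    λ_4 → (0, 2, 1, 1)
    λ_5 → (1, 0, 0, 3)
    λ_6 → (1, 0, 0, 3)
    λ_7 → (0, 0, 4, 0)
    λ_8 → (2, 0, 1, 2)
    λ_9 → (1, 0, 0, 2)
    λ_10 → (0, 0, 4, 0)
    λ_11 → (0, 2, 1, 1)
    λ_12 → (1, 0, 0, 2)
    λ_13 → (2, 0, 1, 2)
    λ_14 → (1, 0, 0, 3)
    λ_15 → (0, 2, 1, 1)
    λ_16 → (1, 0, 0, 2)
    λ_17 → (1, 0, 0, 3)

These 17 weights hit 6 W_5-dot-orbits; sizes (4, 1, 5, 2, 2, 3):

[[1, 4, 11, 15], [2], [3, 5, 6, 14, 17], [7, 10], [8, 13], [9, 12, 16]]


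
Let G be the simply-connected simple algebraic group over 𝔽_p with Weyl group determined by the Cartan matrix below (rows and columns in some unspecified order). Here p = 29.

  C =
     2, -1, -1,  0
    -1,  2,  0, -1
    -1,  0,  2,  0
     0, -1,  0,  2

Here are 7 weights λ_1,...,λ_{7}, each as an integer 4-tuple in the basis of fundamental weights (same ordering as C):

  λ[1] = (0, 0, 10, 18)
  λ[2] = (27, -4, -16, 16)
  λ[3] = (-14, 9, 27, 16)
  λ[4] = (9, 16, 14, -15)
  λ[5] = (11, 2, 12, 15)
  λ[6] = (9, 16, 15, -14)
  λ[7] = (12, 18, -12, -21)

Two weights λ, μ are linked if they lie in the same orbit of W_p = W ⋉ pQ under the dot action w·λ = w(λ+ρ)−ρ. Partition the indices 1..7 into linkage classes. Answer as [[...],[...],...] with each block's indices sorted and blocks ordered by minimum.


A_4 Cartan matrix, 4 simple roots permuted; ρ=(1,1,1,1).

W_29-reps of the 7 weights in Ā_29 (same 4-coord order as C):

  [1] (1, 1, 8, 16);  [2] (10, 3, 2, 1);  [3] (10, 3, 2, 1);  [4] (10, 3, 2, 1);  [5] (10, 3, 2, 1);  [6] (10, 3, 2, 1);  [7] (1, 1, 8, 16)

These 7 weights hit 2 W_29-dot-orbits; sizes (2, 5):

[[1, 7], [2, 3, 4, 5, 6]]


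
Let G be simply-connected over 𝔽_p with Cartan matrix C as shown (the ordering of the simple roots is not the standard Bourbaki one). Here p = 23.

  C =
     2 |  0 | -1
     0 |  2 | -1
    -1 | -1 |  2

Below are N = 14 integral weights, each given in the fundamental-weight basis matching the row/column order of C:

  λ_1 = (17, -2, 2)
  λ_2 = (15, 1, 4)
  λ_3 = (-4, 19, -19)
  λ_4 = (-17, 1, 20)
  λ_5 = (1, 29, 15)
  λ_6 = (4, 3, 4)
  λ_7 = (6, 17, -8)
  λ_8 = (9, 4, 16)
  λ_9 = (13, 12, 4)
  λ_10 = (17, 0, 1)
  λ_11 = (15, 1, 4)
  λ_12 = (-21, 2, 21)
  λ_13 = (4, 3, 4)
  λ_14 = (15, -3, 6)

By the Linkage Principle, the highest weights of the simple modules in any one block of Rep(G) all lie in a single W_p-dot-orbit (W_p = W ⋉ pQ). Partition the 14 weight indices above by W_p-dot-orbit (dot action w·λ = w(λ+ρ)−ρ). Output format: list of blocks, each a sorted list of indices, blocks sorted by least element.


A_3 Cartan matrix, 3 simple roots permuted; ρ=(1,1,1).

Alcove-folded reps (p=23, 14 weights, presented ϖ-order):

    λ_1 → (18, 1, 2)
    λ_2 → (16, 2, 5)
    λ_3 → (18, 1, 2)
    λ_4 → (16, 2, 5)
    λ_5 → (16, 2, 5)
    λ_6 → (5, 4, 5)
    λ_7 → (0, 11, 7)
    λ_8 → (1, 4, 13)
    λ_9 → (5, 4, 5)
    λ_10 → (18, 1, 2)
    λ_11 → (16, 2, 5)
    λ_12 → (18, 1, 2)
    λ_13 → (5, 4, 5)
    λ_14 → (16, 2, 5)

These 14 weights hit 5 W_23-dot-orbits; sizes (4, 5, 3, 1, 1):

[[1, 3, 10, 12], [2, 4, 5, 11, 14], [6, 9, 13], [7], [8]]


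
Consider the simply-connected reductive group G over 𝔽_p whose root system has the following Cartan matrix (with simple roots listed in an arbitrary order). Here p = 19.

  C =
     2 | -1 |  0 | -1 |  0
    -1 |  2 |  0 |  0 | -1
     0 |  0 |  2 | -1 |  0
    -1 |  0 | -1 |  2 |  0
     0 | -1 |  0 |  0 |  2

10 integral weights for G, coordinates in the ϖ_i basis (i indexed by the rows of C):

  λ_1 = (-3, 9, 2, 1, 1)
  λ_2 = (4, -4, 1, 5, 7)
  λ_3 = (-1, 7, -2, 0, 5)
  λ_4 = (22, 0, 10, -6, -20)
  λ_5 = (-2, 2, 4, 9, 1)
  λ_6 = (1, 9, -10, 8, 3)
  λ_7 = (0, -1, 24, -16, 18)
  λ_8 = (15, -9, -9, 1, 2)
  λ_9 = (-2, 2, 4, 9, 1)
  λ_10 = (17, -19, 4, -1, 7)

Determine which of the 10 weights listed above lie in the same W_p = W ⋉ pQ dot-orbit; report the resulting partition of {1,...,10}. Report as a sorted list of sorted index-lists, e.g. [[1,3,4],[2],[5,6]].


Root system A_5: the 5×5 matrix C matches after relabeling.

Each λ_j+ρ reduced to Ā_19; 5-tuples below use C's row order:

  λ_1 → (2, 8, 3, 0, 2) · λ_2 → (2, 3, 2, 6, 5) · λ_3 → (0, 8, 1, 0, 6) · λ_4 → (0, 8, 1, 0, 6) · λ_5 → (1, 2, 5, 9, 2) · λ_6 → (2, 8, 3, 0, 2) · λ_7 → (0, 8, 1, 0, 6) · λ_8 → (2, 3, 2, 6, 5) · λ_9 → (1, 2, 5, 9, 2) · λ_10 → (0, 8, 1, 0, 6)

4 distinct reps among the 10 weights ⇒ 4 W_19-linkage classes:

[[1, 6], [2, 8], [3, 4, 7, 10], [5, 9]]


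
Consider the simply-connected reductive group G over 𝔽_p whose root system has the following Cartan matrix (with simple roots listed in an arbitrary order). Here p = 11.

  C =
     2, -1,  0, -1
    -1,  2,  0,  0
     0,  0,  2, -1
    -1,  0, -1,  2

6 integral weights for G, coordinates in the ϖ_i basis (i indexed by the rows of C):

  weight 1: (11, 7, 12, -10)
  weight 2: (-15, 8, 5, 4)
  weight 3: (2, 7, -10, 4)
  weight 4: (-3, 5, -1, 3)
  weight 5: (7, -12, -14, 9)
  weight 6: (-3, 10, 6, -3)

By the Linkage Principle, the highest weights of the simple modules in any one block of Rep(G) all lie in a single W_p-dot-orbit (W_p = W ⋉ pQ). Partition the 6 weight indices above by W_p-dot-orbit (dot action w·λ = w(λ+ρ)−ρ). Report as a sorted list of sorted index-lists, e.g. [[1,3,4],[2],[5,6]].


Cartan matrix: type A_4 (|W|=120); un-permuting the 4 rows.

Alcove-folded reps (p=11, 6 weights, presented ϖ-order):

    1: (0, 2, 6, 2)
    2: (0, 2, 0, 6)
    3: (1, 2, 0, 3)
    4: (2, 4, 0, 2)
    5: (1, 2, 0, 3)
    6: (2, 4, 0, 2)

4 distinct reps among the 6 weights ⇒ 4 W_11-linkage classes:

[[1], [2], [3, 5], [4, 6]]


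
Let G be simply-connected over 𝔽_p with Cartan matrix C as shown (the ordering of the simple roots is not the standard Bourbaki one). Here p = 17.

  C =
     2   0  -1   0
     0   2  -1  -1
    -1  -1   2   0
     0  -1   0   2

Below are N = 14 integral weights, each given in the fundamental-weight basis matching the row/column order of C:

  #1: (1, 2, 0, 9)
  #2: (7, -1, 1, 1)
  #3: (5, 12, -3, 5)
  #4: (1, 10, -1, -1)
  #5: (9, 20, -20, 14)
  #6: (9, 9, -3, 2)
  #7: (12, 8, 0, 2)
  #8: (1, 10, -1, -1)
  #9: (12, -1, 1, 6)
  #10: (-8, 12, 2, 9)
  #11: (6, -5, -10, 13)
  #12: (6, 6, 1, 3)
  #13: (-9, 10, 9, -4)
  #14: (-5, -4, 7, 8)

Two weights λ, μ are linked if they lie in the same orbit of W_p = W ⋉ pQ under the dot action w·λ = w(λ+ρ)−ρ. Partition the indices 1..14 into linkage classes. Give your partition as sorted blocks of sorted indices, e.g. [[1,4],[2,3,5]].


Cartan matrix: type A_4 (|W|=120); un-permuting the 4 rows.

Each λ_j+ρ reduced to Ā_17; 4-tuples below use C's row order:

    [1] (2, 3, 1, 10)
    [2] (8, 0, 2, 2)
    [3] (2, 11, 0, 0)
    [4] (2, 11, 0, 0)
    [5] (8, 0, 2, 2)
    [6] (4, 7, 2, 1)
    [7] (4, 3, 1, 6)
    [8] (2, 11, 0, 0)
    [9] (8, 0, 2, 2)
    [10] (4, 7, 2, 1)
    [11] (4, 7, 2, 1)
    [12] (4, 7, 2, 1)
    [13] (4, 7, 2, 1)
    [14] (4, 3, 1, 6)

5 distinct reps among the 14 weights ⇒ 5 W_17-linkage classes:

[[1], [2, 5, 9], [3, 4, 8], [6, 10, 11, 12, 13], [7, 14]]


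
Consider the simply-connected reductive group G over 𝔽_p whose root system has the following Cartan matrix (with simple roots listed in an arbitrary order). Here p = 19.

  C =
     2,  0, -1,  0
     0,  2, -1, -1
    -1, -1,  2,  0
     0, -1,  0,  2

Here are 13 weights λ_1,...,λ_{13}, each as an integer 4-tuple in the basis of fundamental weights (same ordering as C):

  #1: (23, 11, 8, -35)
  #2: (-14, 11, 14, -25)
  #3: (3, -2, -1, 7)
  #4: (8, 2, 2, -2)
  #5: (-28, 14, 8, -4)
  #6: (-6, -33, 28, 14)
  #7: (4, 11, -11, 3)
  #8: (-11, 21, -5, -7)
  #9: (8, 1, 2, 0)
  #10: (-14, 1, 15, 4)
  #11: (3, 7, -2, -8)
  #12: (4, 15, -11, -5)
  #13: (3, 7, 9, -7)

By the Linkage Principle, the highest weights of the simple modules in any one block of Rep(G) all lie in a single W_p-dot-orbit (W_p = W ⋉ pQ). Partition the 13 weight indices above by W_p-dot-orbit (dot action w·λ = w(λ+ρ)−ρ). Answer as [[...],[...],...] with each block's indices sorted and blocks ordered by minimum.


Root system A_4: the 4×4 matrix C matches after relabeling.

Folding the 13 weights λ_j+ρ into Ā_19 (reps in the given 4-coord order):

    λ_1 → (5, 2, 5, 4)
    λ_2 → (5, 2, 5, 4)
    λ_3 → (3, 0, 1, 7)
    λ_4 → (9, 2, 3, 1)
    λ_5 → (1, 2, 10, 3)
    λ_6 → (5, 2, 5, 4)
    λ_7 → (5, 2, 5, 4)
    λ_8 → (1, 2, 10, 3)
    λ_9 → (9, 2, 3, 1)
    λ_10 → (9, 2, 3, 1)
    λ_11 → (3, 0, 1, 7)
    λ_12 → (5, 2, 5, 4)
    λ_13 → (1, 2, 10, 3)

4 distinct reps among the 13 weights ⇒ 4 W_19-linkage classes:

[[1, 2, 6, 7, 12], [3, 11], [4, 9, 10], [5, 8, 13]]


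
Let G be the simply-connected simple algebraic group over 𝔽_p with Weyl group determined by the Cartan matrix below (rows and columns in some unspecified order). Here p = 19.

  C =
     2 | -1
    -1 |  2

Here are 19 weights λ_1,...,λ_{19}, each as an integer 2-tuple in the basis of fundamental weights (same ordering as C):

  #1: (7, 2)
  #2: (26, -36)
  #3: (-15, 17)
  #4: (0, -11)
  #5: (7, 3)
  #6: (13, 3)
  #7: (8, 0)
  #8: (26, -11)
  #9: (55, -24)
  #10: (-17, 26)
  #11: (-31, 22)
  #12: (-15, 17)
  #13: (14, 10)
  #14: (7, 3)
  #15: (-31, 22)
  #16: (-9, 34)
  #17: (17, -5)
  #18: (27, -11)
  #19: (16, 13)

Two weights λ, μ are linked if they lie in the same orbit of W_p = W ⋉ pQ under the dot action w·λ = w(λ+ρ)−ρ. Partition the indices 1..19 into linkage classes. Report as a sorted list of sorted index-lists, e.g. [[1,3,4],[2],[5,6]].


C ↔ A_2 under row/col permutation; |W(A_2)| = 6.

Ā_19 reps of the 19 weights (A_2, coords as presented):

    1: (8, 3)
    2: (8, 3)
    3: (14, 4)
    4: (9, 1)
    5: (8, 4)
    6: (14, 4)
    7: (9, 1)
    8: (9, 2)
    9: (14, 4)
    10: (8, 3)
    11: (8, 4)
    12: (14, 4)
    13: (8, 4)
    14: (8, 4)
    15: (8, 4)
    16: (8, 3)
    17: (14, 4)
    18: (9, 1)
    19: (5, 2)

Linkage partition of the 19 weights (6 classes, p=19):

[[1, 2, 10, 16], [3, 6, 9, 12, 17], [4, 7, 18], [5, 11, 13, 14, 15], [8], [19]]


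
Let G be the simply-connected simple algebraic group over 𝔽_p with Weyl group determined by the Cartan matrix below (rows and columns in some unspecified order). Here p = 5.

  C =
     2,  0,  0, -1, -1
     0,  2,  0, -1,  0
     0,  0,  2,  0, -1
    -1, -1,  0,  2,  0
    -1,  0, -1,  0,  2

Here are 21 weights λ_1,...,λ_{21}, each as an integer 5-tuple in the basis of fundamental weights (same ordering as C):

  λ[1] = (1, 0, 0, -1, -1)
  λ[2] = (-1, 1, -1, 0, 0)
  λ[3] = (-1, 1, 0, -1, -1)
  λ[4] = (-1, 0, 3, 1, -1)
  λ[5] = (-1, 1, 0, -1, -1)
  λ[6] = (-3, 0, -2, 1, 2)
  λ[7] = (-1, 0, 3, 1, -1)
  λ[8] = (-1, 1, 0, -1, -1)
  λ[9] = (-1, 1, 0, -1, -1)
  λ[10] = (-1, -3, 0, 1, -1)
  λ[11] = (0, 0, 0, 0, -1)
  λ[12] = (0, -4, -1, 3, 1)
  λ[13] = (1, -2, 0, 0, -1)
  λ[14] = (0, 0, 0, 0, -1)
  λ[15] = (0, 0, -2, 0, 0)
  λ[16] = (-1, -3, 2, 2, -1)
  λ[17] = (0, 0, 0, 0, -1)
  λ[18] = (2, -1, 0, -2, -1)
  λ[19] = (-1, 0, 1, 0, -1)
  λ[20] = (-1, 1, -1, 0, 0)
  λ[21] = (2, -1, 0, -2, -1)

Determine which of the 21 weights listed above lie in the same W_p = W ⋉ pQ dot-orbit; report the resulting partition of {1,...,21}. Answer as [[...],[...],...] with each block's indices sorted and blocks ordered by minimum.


Dynkin diagram of C (from the 8 off-diagonal −1 entries): A_5.

Ā_5 reps of the 21 weights (A_5, coords as presented):

  1: (2, 1, 1, 0, 0)
  2: (0, 2, 0, 1, 1)
  3: (0, 2, 1, 0, 0)
  4: (0, 1, 2, 1, 0)
  5: (0, 2, 1, 0, 0)
  6: (2, 1, 1, 0, 0)
  7: (0, 1, 2, 1, 0)
  8: (0, 2, 1, 0, 0)
  9: (0, 2, 1, 0, 0)
  10: (0, 2, 1, 0, 0)
  11: (1, 1, 1, 1, 0)
  12: (1, 1, 2, 1, 0)
  13: (2, 1, 1, 0, 0)
  14: (1, 1, 1, 1, 0)
  15: (1, 1, 1, 1, 0)
  16: (0, 1, 2, 1, 0)
  17: (1, 1, 1, 1, 0)
  18: (2, 1, 1, 0, 0)
  19: (0, 1, 2, 1, 0)
  20: (0, 2, 0, 1, 1)
  21: (2, 1, 1, 0, 0)

6 distinct reps among the 21 weights ⇒ 6 W_5-linkage classes:

[[1, 6, 13, 18, 21], [2, 20], [3, 5, 8, 9, 10], [4, 7, 16, 19], [11, 14, 15, 17], [12]]


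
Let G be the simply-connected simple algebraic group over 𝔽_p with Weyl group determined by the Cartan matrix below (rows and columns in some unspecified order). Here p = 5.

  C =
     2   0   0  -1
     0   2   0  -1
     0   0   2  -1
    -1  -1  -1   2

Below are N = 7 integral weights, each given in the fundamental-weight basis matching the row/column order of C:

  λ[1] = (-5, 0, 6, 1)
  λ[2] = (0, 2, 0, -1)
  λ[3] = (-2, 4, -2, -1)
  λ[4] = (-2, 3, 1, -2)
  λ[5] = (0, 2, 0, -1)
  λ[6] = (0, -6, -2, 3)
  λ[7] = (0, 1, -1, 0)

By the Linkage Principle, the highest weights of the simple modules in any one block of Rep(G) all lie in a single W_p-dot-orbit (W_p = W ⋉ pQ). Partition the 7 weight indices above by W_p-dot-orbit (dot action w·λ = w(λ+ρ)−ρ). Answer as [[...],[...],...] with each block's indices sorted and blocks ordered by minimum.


Root system D_4: the 4×4 matrix C matches after relabeling.

Alcove-folded reps (p=5, 7 weights, presented ϖ-order):

  λ_1+ρ ↦ (1, 2, 0, 1) · λ_2+ρ ↦ (1, 3, 1, 0) · λ_3+ρ ↦ (1, 3, 1, 0) · λ_4+ρ ↦ (1, 2, 0, 1) · λ_5+ρ ↦ (1, 3, 1, 0) · λ_6+ρ ↦ (1, 3, 1, 0) · λ_7+ρ ↦ (1, 2, 0, 1)

Linkage partition of the 7 weights (2 classes, p=5):

[[1, 4, 7], [2, 3, 5, 6]]


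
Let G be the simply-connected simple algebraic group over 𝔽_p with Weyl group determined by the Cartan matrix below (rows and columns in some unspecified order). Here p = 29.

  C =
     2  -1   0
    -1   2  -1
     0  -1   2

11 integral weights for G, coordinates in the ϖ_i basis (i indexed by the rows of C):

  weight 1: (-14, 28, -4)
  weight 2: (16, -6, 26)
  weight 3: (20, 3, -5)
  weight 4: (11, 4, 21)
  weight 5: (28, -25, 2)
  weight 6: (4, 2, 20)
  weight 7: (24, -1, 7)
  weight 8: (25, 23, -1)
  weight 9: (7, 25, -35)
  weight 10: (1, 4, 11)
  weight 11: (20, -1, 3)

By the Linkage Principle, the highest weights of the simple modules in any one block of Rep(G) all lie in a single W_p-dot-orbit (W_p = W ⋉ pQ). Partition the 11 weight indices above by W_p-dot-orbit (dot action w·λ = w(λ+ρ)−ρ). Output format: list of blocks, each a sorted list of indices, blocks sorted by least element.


C ↔ A_3 under row/col permutation; |W(A_3)| = 24.

Each λ_j+ρ reduced to Ā_29; 3-tuples below use C's row order:

  λ_1+ρ ↦ (13, 13, 3)
  λ_2+ρ ↦ (2, 5, 12)
  λ_3+ρ ↦ (21, 0, 4)
  λ_4+ρ ↦ (2, 5, 12)
  λ_5+ρ ↦ (5, 3, 21)
  λ_6+ρ ↦ (5, 3, 21)
  λ_7+ρ ↦ (21, 0, 4)
  λ_8+ρ ↦ (5, 3, 21)
  λ_9+ρ ↦ (5, 3, 21)
  λ_10+ρ ↦ (2, 5, 12)
  λ_11+ρ ↦ (21, 0, 4)

Linkage partition of the 11 weights (4 classes, p=29):

[[1], [2, 4, 10], [3, 7, 11], [5, 6, 8, 9]]


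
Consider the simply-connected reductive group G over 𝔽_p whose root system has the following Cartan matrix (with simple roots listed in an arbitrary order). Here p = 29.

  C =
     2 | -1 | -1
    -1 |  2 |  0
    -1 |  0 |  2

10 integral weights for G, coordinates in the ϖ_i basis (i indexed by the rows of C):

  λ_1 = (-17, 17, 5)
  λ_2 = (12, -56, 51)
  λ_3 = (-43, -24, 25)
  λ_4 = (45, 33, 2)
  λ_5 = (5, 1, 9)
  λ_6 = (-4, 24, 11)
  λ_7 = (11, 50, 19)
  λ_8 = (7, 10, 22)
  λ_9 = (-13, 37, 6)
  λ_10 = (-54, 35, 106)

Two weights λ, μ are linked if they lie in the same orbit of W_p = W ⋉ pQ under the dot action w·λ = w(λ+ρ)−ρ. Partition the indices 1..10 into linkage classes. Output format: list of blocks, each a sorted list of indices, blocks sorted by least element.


C ↔ A_3 under row/col permutation; |W(A_3)| = 24.

Ā_29 reps of the 10 weights (A_3, coords as presented):

  λ_1+ρ ↦ (6, 2, 10)
  λ_2+ρ ↦ (7, 3, 6)
  λ_3+ρ ↦ (7, 3, 6)
  λ_4+ρ ↦ (3, 17, 4)
  λ_5+ρ ↦ (6, 2, 10)
  λ_6+ρ ↦ (3, 17, 4)
  λ_7+ρ ↦ (3, 17, 4)
  λ_8+ρ ↦ (6, 2, 10)
  λ_9+ρ ↦ (3, 17, 4)
  λ_10+ρ ↦ (3, 17, 4)

Partition of {1..10} into 3 W_29-dot-orbits:

[[1, 5, 8], [2, 3], [4, 6, 7, 9, 10]]


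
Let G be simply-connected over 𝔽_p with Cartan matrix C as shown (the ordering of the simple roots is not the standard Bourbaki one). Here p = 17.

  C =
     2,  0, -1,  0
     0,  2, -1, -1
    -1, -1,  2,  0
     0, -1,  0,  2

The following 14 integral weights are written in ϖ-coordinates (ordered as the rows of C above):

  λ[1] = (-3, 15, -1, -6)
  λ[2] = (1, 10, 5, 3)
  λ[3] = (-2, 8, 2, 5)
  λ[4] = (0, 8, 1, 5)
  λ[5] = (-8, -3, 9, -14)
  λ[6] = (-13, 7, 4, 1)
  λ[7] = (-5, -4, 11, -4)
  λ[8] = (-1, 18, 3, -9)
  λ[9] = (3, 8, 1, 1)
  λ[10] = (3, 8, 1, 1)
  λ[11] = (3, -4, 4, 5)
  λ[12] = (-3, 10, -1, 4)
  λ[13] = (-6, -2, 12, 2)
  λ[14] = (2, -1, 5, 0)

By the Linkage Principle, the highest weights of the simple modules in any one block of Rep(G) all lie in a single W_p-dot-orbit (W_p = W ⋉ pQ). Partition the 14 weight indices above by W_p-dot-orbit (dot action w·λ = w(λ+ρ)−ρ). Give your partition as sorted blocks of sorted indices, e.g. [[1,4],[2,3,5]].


Cartan matrix: type A_4 (|W|=120); un-permuting the 4 rows.

W_17-reps of the 14 weights in Ā_17 (same 4-coord order as C):

  λ_1 → (0, 9, 2, 5)
  λ_2 → (4, 9, 2, 2)
  λ_3 → (0, 9, 2, 5)
  λ_4 → (0, 9, 2, 5)
  λ_5 → (5, 1, 7, 2)
  λ_6 → (5, 1, 7, 2)
  λ_7 → (4, 3, 2, 3)
  λ_8 → (4, 9, 2, 2)
  λ_9 → (4, 9, 2, 2)
  λ_10 → (4, 9, 2, 2)
  λ_11 → (4, 3, 2, 3)
  λ_12 → (0, 9, 2, 5)
  λ_13 → (5, 1, 7, 2)
  λ_14 → (3, 0, 6, 1)

Grouping the 14 weights by Ā_17-representative: 5 linkage classes.

[[1, 3, 4, 12], [2, 8, 9, 10], [5, 6, 13], [7, 11], [14]]


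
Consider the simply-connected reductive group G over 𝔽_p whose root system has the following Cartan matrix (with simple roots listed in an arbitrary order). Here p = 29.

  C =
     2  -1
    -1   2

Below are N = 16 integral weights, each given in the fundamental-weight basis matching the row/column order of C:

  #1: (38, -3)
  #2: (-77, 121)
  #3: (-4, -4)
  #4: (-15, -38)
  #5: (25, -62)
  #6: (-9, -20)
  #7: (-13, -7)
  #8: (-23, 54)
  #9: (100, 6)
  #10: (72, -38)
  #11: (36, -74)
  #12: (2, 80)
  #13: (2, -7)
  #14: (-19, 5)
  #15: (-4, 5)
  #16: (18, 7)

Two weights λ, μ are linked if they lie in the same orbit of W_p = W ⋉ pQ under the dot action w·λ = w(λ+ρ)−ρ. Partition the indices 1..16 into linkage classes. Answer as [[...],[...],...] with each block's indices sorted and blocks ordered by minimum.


Cartan matrix: type A_2 (|W|=6); un-permuting the 2 rows.

Ā_29 reps of the 16 weights (A_2, coords as presented):

    1: (19, 8)
    2: (6, 12)
    3: (3, 3)
    4: (7, 8)
    5: (3, 3)
    6: (19, 8)
    7: (6, 12)
    8: (4, 3)
    9: (14, 7)
    10: (7, 8)
    11: (7, 8)
    12: (3, 3)
    13: (3, 3)
    14: (6, 12)
    15: (3, 3)
    16: (19, 8)

Grouping the 16 weights by Ā_29-representative: 6 linkage classes.

[[1, 6, 16], [2, 7, 14], [3, 5, 12, 13, 15], [4, 10, 11], [8], [9]]


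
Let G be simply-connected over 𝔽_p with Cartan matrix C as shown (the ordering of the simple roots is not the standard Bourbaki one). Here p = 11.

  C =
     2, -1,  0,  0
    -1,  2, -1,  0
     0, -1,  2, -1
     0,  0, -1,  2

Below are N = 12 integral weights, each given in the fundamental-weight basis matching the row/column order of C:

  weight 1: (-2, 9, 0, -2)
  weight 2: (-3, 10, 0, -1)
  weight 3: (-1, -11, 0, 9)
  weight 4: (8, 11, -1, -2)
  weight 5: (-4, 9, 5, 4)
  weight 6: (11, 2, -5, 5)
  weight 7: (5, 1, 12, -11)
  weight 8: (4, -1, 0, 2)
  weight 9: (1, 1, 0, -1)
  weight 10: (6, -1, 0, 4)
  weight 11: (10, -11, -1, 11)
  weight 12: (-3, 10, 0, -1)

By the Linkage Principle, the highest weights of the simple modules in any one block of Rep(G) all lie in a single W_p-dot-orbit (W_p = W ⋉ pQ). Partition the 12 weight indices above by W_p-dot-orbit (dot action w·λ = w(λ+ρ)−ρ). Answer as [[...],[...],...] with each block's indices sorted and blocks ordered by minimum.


Type A_4, rank 4, |W|=120; reorder rows/cols to standard.

Folding the 12 weights λ_j+ρ into Ā_11 (reps in the given 4-coord order):

    λ_1 → (1, 9, 0, 1)
    λ_2 → (1, 9, 0, 1)
    λ_3 → (1, 9, 0, 1)
    λ_4 → (0, 1, 9, 0)
    λ_5 → (5, 0, 1, 3)
    λ_6 → (5, 0, 1, 3)
    λ_7 → (2, 2, 1, 0)
    λ_8 → (5, 0, 1, 3)
    λ_9 → (2, 2, 1, 0)
    λ_10 → (5, 0, 1, 3)
    λ_11 → (0, 1, 9, 0)
    λ_12 → (1, 9, 0, 1)

Partition of {1..12} into 4 W_11-dot-orbits:

[[1, 2, 3, 12], [4, 11], [5, 6, 8, 10], [7, 9]]


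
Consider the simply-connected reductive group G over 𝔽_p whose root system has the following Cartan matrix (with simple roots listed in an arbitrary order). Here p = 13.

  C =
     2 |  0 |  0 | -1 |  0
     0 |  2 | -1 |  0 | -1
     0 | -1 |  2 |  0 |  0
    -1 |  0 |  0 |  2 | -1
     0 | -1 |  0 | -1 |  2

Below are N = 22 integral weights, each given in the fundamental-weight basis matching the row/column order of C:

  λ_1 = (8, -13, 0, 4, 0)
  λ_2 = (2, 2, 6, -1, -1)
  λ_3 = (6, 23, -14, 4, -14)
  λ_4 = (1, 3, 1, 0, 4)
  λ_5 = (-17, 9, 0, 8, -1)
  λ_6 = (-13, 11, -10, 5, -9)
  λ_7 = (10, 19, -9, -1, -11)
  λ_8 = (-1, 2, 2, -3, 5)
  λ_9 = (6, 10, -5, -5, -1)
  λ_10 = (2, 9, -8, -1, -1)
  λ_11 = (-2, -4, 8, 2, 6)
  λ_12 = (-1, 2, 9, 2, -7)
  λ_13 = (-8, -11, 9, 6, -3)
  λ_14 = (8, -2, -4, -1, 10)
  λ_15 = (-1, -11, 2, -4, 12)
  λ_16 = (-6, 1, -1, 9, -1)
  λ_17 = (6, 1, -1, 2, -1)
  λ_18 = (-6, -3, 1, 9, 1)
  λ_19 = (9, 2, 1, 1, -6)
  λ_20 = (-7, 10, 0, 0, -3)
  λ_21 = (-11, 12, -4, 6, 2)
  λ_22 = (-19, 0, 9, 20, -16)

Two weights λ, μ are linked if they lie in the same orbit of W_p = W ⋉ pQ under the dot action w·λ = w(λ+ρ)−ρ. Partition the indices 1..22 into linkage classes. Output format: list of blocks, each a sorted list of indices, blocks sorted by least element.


C ↔ A_5 under row/col permutation; |W(A_5)| = 720.

Ā_13 reps of the 22 weights (A_5, coords as presented):

    [1] (1, 4, 1, 1, 5)
    [2] (3, 3, 7, 0, 0)
    [3] (7, 2, 0, 3, 0)
    [4] (1, 4, 1, 1, 5)
    [5] (2, 3, 3, 0, 4)
    [6] (1, 4, 1, 1, 5)
    [7] (7, 2, 0, 3, 0)
    [8] (2, 3, 3, 0, 4)
    [9] (2, 3, 3, 0, 4)
    [10] (3, 3, 7, 0, 0)
    [11] (2, 3, 3, 0, 4)
    [12] (3, 3, 7, 0, 0)
    [13] (5, 2, 0, 5, 0)
    [14] (2, 3, 3, 0, 4)
    [15] (3, 3, 7, 0, 0)
    [16] (5, 2, 0, 5, 0)
    [17] (7, 2, 0, 3, 0)
    [18] (5, 2, 0, 5, 0)
    [19] (7, 2, 0, 3, 0)
    [20] (1, 4, 1, 1, 5)
    [21] (3, 3, 7, 0, 0)
    [22] (1, 4, 1, 1, 5)

Partition of {1..22} into 5 W_13-dot-orbits:

[[1, 4, 6, 20, 22], [2, 10, 12, 15, 21], [3, 7, 17, 19], [5, 8, 9, 11, 14], [13, 16, 18]]


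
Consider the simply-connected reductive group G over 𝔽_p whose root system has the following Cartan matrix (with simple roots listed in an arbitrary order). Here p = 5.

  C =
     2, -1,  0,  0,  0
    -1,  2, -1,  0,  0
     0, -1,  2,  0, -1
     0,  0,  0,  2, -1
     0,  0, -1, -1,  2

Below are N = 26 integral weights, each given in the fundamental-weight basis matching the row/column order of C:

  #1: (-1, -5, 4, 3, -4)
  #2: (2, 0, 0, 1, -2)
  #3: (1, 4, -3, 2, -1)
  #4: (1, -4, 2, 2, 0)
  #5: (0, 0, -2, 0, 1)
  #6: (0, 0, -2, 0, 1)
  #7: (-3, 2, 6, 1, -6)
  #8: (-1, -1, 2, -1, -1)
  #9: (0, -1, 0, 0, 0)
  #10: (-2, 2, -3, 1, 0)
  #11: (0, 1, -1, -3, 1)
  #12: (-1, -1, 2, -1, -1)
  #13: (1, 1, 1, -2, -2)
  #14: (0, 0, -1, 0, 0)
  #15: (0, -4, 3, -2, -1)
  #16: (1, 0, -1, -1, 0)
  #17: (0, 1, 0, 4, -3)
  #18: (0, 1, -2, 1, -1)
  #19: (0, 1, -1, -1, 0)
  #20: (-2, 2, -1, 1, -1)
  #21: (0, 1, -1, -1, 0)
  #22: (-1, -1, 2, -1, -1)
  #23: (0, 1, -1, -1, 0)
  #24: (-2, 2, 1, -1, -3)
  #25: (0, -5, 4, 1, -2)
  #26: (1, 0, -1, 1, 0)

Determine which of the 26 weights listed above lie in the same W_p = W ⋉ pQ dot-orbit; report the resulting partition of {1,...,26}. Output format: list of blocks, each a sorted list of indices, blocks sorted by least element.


Type A_5, rank 5, |W|=720; reorder rows/cols to standard.

W_5-reps of the 26 weights in Ā_5 (same 5-coord order as C):

  1: (1, 2, 0, 0, 1)
  2: (2, 1, 0, 0, 1)
  3: (1, 2, 0, 2, 0)
  4: (1, 1, 0, 1, 1)
  5: (1, 0, 1, 1, 1)
  6: (1, 0, 1, 1, 1)
  7: (1, 2, 0, 2, 0)
  8: (0, 0, 3, 0, 0)
  9: (1, 0, 1, 1, 1)
  10: (1, 0, 1, 1, 1)
  11: (1, 2, 0, 2, 0)
  12: (0, 0, 3, 0, 0)
  13: (1, 2, 0, 0, 1)
  14: (1, 1, 0, 1, 1)
  15: (2, 1, 0, 0, 1)
  16: (2, 1, 0, 0, 1)
  17: (1, 0, 1, 1, 1)
  18: (1, 1, 0, 1, 1)
  19: (1, 2, 0, 0, 1)
  20: (1, 2, 0, 2, 0)
  21: (1, 2, 0, 0, 1)
  22: (0, 0, 3, 0, 0)
  23: (1, 2, 0, 0, 1)
  24: (1, 2, 0, 2, 0)
  25: (2, 1, 0, 0, 1)
  26: (1, 1, 0, 1, 1)

These 26 weights hit 6 W_5-dot-orbits; sizes (5, 4, 5, 4, 5, 3):

[[1, 13, 19, 21, 23], [2, 15, 16, 25], [3, 7, 11, 20, 24], [4, 14, 18, 26], [5, 6, 9, 10, 17], [8, 12, 22]]


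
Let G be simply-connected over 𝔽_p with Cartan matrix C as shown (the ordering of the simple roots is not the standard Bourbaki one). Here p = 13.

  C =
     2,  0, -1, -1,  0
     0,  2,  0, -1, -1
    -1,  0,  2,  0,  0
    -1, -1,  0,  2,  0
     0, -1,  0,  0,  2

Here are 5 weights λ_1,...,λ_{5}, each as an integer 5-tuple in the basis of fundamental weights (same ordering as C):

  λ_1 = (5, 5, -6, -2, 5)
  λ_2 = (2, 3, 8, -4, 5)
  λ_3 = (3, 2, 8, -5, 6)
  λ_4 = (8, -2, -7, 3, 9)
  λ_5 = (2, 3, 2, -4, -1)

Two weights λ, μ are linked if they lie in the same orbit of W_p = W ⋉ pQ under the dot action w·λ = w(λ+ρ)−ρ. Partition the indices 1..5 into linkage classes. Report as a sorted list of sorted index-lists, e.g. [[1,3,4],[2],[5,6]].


Cartan matrix: type A_5 (|W|=720); un-permuting the 5 rows.

Alcove-folded reps (p=13, 5 weights, presented ϖ-order):

  λ_1+ρ ↦ (0, 5, 1, 1, 2)
  λ_2+ρ ↦ (0, 1, 3, 3, 0)
  λ_3+ρ ↦ (0, 1, 3, 3, 0)
  λ_4+ρ ↦ (0, 1, 3, 3, 0)
  λ_5+ρ ↦ (0, 1, 3, 3, 0)

Grouping the 5 weights by Ā_13-representative: 2 linkage classes.

[[1], [2, 3, 4, 5]]


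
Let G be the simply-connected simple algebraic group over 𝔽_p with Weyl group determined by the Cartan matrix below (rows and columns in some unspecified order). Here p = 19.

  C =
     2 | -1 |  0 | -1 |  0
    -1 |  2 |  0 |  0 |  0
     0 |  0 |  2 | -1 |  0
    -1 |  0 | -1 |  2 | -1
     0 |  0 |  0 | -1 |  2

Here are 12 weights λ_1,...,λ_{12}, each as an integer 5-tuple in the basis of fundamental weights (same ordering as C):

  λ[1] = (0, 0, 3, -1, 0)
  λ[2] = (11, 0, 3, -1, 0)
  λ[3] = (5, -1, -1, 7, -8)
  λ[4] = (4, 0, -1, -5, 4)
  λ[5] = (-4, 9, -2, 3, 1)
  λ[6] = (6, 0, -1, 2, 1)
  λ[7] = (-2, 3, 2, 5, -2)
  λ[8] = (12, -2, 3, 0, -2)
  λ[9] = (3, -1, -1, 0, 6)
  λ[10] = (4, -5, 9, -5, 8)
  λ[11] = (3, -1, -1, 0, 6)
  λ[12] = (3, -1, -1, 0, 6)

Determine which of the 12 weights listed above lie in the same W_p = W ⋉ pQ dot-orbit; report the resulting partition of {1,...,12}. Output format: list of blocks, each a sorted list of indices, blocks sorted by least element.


Root system D_5: the 5×5 matrix C matches after relabeling.

Alcove-folded reps (p=19, 12 weights, presented ϖ-order):

  [1] (1, 1, 4, 0, 1);  [2] (1, 1, 4, 0, 1);  [3] (4, 0, 0, 1, 7);  [4] (1, 1, 4, 0, 1);  [5] (3, 7, 1, 0, 2);  [6] (3, 1, 0, 3, 2);  [7] (1, 3, 3, 4, 1);  [8] (1, 1, 4, 0, 1);  [9] (4, 0, 0, 1, 7);  [10] (2, 1, 6, 1, 5);  [11] (4, 0, 0, 1, 7);  [12] (4, 0, 0, 1, 7)

Linkage partition of the 12 weights (6 classes, p=19):

[[1, 2, 4, 8], [3, 9, 11, 12], [5], [6], [7], [10]]


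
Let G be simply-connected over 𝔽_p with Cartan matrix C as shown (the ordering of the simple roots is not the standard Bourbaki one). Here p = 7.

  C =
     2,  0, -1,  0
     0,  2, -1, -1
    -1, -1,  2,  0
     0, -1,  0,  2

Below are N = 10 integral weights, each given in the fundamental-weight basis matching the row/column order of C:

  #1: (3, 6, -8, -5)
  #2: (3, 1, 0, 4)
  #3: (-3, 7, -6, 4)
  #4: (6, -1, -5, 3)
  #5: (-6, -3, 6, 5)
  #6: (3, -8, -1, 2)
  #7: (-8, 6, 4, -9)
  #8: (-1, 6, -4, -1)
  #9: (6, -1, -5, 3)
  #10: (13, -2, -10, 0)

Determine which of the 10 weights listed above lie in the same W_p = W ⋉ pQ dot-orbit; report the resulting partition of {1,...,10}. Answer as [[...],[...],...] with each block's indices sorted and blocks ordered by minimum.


Type A_4, rank 4, |W|=120; reorder rows/cols to standard.

Folding the 10 weights λ_j+ρ into Ā_7 (reps in the given 4-coord order):

  1: (3, 4, 0, 0);  2: (1, 2, 0, 0);  3: (1, 0, 1, 1);  4: (3, 4, 0, 0);  5: (1, 2, 0, 0);  6: (3, 4, 0, 0);  7: (1, 2, 0, 0);  8: (3, 4, 0, 0);  9: (3, 4, 0, 0);  10: (1, 2, 0, 0)

The 10 indices split into 3 linkage classes (same alcove rep ⇔ same W_7-dot-orbit):

[[1, 4, 6, 8, 9], [2, 5, 7, 10], [3]]


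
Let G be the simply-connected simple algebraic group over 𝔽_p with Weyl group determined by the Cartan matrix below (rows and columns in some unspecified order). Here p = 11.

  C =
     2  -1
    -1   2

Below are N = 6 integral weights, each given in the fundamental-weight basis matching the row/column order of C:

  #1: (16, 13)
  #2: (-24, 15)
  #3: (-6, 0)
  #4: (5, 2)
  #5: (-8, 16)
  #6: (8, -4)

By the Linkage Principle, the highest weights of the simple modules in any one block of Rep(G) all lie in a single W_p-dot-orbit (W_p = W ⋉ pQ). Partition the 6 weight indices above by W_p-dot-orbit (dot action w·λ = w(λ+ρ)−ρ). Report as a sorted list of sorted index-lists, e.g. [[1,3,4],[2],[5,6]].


Type A_2, rank 2, |W|=6; reorder rows/cols to standard.

Ā_11 reps of the 6 weights (A_2, coords as presented):

  1: (6, 3);  2: (1, 4);  3: (1, 4);  4: (6, 3);  5: (1, 4);  6: (6, 3)

2 distinct reps among the 6 weights ⇒ 2 W_11-linkage classes:

[[1, 4, 6], [2, 3, 5]]


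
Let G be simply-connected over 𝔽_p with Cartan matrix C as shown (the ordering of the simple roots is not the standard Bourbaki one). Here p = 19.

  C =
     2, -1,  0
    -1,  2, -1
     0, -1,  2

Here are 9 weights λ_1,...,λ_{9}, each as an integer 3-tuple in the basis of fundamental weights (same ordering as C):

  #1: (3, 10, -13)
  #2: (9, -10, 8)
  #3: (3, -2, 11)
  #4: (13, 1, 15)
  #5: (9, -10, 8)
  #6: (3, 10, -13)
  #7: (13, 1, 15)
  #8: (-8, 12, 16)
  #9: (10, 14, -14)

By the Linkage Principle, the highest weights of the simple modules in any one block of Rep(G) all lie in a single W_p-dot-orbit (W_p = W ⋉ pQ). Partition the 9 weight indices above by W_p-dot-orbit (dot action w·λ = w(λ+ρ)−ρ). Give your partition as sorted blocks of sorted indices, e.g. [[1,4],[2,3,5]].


Type A_3, rank 3, |W|=24; reorder rows/cols to standard.

W_19-reps of the 9 weights in Ā_19 (same 3-coord order as C):

    λ_1 → (3, 1, 11)
    λ_2 → (1, 9, 0)
    λ_3 → (3, 1, 11)
    λ_4 → (1, 2, 3)
    λ_5 → (1, 9, 0)
    λ_6 → (3, 1, 11)
    λ_7 → (1, 2, 3)
    λ_8 → (4, 2, 6)
    λ_9 → (4, 2, 6)

Partition of {1..9} into 4 W_19-dot-orbits:

[[1, 3, 6], [2, 5], [4, 7], [8, 9]]


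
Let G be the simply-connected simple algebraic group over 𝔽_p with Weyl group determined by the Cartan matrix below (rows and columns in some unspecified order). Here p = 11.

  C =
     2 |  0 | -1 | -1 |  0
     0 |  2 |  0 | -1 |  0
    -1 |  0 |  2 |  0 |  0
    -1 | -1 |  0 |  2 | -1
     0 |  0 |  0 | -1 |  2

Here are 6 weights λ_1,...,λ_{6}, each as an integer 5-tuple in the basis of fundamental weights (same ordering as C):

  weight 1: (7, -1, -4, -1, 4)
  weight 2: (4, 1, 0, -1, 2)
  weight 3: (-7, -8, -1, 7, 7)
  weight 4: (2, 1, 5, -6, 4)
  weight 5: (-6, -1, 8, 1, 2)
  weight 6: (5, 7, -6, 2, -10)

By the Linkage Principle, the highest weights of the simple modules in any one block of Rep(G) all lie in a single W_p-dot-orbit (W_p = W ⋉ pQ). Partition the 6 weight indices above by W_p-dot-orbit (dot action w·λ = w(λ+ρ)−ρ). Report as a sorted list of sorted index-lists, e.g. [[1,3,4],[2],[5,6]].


C ↔ D_5 under row/col permutation; |W(D_5)| = 1920.

Ā_11 reps of the 6 weights (D_5, coords as presented):

    λ_1+ρ ↦ (0, 2, 1, 0, 3)
    λ_2+ρ ↦ (0, 2, 1, 0, 3)
    λ_3+ρ ↦ (0, 2, 1, 0, 3)
    λ_4+ρ ↦ (2, 3, 4, 0, 0)
    λ_5+ρ ↦ (2, 3, 4, 0, 0)
    λ_6+ρ ↦ (0, 2, 1, 0, 3)

Linkage partition of the 6 weights (2 classes, p=11):

[[1, 2, 3, 6], [4, 5]]
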